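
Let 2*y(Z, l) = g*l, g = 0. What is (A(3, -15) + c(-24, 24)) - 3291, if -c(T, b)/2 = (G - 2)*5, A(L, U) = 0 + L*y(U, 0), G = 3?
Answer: -3301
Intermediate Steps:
y(Z, l) = 0 (y(Z, l) = (0*l)/2 = (1/2)*0 = 0)
A(L, U) = 0 (A(L, U) = 0 + L*0 = 0 + 0 = 0)
c(T, b) = -10 (c(T, b) = -2*(3 - 2)*5 = -2*5 = -10)
(A(3, -15) + c(-24, 24)) - 3291 = (0 - 10) - 3291 = -10 - 3291 = -3301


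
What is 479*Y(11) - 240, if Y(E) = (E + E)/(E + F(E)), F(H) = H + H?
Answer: 238/3 ≈ 79.333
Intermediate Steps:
F(H) = 2*H
Y(E) = ⅔ (Y(E) = (E + E)/(E + 2*E) = (2*E)/((3*E)) = (2*E)*(1/(3*E)) = ⅔)
479*Y(11) - 240 = 479*(⅔) - 240 = 958/3 - 240 = 238/3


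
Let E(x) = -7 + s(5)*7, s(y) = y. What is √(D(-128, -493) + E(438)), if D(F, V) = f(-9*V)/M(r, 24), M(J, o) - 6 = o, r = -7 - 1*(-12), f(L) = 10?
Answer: √255/3 ≈ 5.3229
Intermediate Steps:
r = 5 (r = -7 + 12 = 5)
M(J, o) = 6 + o
D(F, V) = ⅓ (D(F, V) = 10/(6 + 24) = 10/30 = 10*(1/30) = ⅓)
E(x) = 28 (E(x) = -7 + 5*7 = -7 + 35 = 28)
√(D(-128, -493) + E(438)) = √(⅓ + 28) = √(85/3) = √255/3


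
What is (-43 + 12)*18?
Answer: -558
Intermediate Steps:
(-43 + 12)*18 = -31*18 = -558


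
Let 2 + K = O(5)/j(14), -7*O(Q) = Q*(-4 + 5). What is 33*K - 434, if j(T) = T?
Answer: -49165/98 ≈ -501.68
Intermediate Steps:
O(Q) = -Q/7 (O(Q) = -Q*(-4 + 5)/7 = -Q/7)
K = -201/98 (K = -2 - ⅐*5/14 = -2 - 5/7*1/14 = -2 - 5/98 = -201/98 ≈ -2.0510)
33*K - 434 = 33*(-201/98) - 434 = -6633/98 - 434 = -49165/98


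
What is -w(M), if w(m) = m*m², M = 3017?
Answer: -27461605913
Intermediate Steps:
w(m) = m³
-w(M) = -1*3017³ = -1*27461605913 = -27461605913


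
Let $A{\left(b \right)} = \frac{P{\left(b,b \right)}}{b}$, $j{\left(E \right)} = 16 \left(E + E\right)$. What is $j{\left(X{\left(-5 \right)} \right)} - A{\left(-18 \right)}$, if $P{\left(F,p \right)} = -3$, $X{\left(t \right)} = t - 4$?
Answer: $- \frac{1729}{6} \approx -288.17$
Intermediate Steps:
$X{\left(t \right)} = -4 + t$
$j{\left(E \right)} = 32 E$ ($j{\left(E \right)} = 16 \cdot 2 E = 32 E$)
$A{\left(b \right)} = - \frac{3}{b}$
$j{\left(X{\left(-5 \right)} \right)} - A{\left(-18 \right)} = 32 \left(-4 - 5\right) - - \frac{3}{-18} = 32 \left(-9\right) - \left(-3\right) \left(- \frac{1}{18}\right) = -288 - \frac{1}{6} = - \frac{1729}{6}$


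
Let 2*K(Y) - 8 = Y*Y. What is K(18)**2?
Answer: 27556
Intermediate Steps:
K(Y) = 4 + Y**2/2 (K(Y) = 4 + (Y*Y)/2 = 4 + Y**2/2)
K(18)**2 = (4 + (1/2)*18**2)**2 = (4 + (1/2)*324)**2 = (4 + 162)**2 = 166**2 = 27556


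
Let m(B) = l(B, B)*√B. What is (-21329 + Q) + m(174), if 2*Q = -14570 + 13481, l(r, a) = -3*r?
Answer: -43747/2 - 522*√174 ≈ -28759.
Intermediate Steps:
Q = -1089/2 (Q = (-14570 + 13481)/2 = (½)*(-1089) = -1089/2 ≈ -544.50)
m(B) = -3*B^(3/2) (m(B) = (-3*B)*√B = -3*B^(3/2))
(-21329 + Q) + m(174) = (-21329 - 1089/2) - 522*√174 = -43747/2 - 522*√174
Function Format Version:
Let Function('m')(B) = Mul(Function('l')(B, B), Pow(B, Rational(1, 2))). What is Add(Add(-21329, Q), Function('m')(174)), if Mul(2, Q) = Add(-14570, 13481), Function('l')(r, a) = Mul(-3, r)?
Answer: Add(Rational(-43747, 2), Mul(-522, Pow(174, Rational(1, 2)))) ≈ -28759.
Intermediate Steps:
Q = Rational(-1089, 2) (Q = Mul(Rational(1, 2), Add(-14570, 13481)) = Mul(Rational(1, 2), -1089) = Rational(-1089, 2) ≈ -544.50)
Function('m')(B) = Mul(-3, Pow(B, Rational(3, 2))) (Function('m')(B) = Mul(Mul(-3, B), Pow(B, Rational(1, 2))) = Mul(-3, Pow(B, Rational(3, 2))))
Add(Add(-21329, Q), Function('m')(174)) = Add(Add(-21329, Rational(-1089, 2)), Mul(-3, Pow(174, Rational(3, 2)))) = Add(Rational(-43747, 2), Mul(-3, Mul(174, Pow(174, Rational(1, 2))))) = Add(Rational(-43747, 2), Mul(-522, Pow(174, Rational(1, 2))))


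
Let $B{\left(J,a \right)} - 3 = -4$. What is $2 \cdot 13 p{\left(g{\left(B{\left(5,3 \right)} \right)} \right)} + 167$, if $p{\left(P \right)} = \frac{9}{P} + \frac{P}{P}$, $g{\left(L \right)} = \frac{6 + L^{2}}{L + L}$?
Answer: $\frac{883}{7} \approx 126.14$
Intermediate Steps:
$B{\left(J,a \right)} = -1$ ($B{\left(J,a \right)} = 3 - 4 = -1$)
$g{\left(L \right)} = \frac{6 + L^{2}}{2 L}$
$p{\left(P \right)} = 1 + \frac{9}{P}$ ($p{\left(P \right)} = \frac{9}{P} + 1 = 1 + \frac{9}{P}$)
$2 \cdot 13 p{\left(g{\left(B{\left(5,3 \right)} \right)} \right)} + 167 = 2 \cdot 13 \frac{9 + \left(\frac{1}{2} \left(-1\right) + \frac{3}{-1}\right)}{\frac{1}{2} \left(-1\right) + \frac{3}{-1}} + 167 = 26 \frac{9 + \left(- \frac{1}{2} + 3 \left(-1\right)\right)}{- \frac{1}{2} + 3 \left(-1\right)} + 167 = 26 \frac{9 - \frac{7}{2}}{- \frac{1}{2} - 3} + 167 = 26 \frac{9 - \frac{7}{2}}{- \frac{7}{2}} + 167 = 26 \left(\left(- \frac{2}{7}\right) \frac{11}{2}\right) + 167 = 26 \left(- \frac{11}{7}\right) + 167 = - \frac{286}{7} + 167 = \frac{883}{7}$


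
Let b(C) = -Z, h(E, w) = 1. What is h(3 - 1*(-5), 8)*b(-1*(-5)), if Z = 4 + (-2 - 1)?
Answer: -1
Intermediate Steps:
Z = 1 (Z = 4 - 3 = 1)
b(C) = -1 (b(C) = -1*1 = -1)
h(3 - 1*(-5), 8)*b(-1*(-5)) = 1*(-1) = -1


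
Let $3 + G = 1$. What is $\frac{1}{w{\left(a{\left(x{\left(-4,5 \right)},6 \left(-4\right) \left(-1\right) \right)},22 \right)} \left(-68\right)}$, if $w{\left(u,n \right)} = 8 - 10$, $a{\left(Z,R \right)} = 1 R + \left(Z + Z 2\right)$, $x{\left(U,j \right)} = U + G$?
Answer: $\frac{1}{136} \approx 0.0073529$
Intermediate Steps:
$G = -2$ ($G = -3 + 1 = -2$)
$x{\left(U,j \right)} = -2 + U$ ($x{\left(U,j \right)} = U - 2 = -2 + U$)
$a{\left(Z,R \right)} = R + 3 Z$ ($a{\left(Z,R \right)} = R + \left(Z + 2 Z\right) = R + 3 Z$)
$w{\left(u,n \right)} = -2$
$\frac{1}{w{\left(a{\left(x{\left(-4,5 \right)},6 \left(-4\right) \left(-1\right) \right)},22 \right)} \left(-68\right)} = \frac{1}{\left(-2\right) \left(-68\right)} = \frac{1}{136}$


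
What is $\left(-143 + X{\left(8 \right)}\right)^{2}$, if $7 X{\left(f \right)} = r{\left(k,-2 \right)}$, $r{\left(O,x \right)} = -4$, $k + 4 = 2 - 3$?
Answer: $\frac{1010025}{49} \approx 20613.0$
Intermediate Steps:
$k = -5$ ($k = -4 + \left(2 - 3\right) = -4 - 1 = -5$)
$X{\left(f \right)} = - \frac{4}{7}$ ($X{\left(f \right)} = \frac{1}{7} \left(-4\right) = - \frac{4}{7}$)
$\left(-143 + X{\left(8 \right)}\right)^{2} = \left(-143 - \frac{4}{7}\right)^{2} = \left(- \frac{1005}{7}\right)^{2} = \frac{1010025}{49}$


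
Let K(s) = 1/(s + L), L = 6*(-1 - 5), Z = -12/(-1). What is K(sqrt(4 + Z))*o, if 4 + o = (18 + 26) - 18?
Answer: -11/16 ≈ -0.68750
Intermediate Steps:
o = 22 (o = -4 + ((18 + 26) - 18) = -4 + (44 - 18) = -4 + 26 = 22)
Z = 12 (Z = -12*(-1) = 12)
L = -36 (L = 6*(-6) = -36)
K(s) = 1/(-36 + s) (K(s) = 1/(s - 36) = 1/(-36 + s))
K(sqrt(4 + Z))*o = 22/(-36 + sqrt(4 + 12)) = 22/(-36 + sqrt(16)) = 22/(-36 + 4) = 22/(-32) = -1/32*22 = -11/16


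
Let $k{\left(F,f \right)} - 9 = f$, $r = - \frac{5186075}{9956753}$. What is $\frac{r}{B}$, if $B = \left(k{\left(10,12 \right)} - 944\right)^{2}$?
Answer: $- \frac{5186075}{8482446626537} \approx -6.1139 \cdot 10^{-7}$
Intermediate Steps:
$r = - \frac{5186075}{9956753}$ ($r = \left(-5186075\right) \frac{1}{9956753} = - \frac{5186075}{9956753} \approx -0.52086$)
$k{\left(F,f \right)} = 9 + f$
$B = 851929$ ($B = \left(\left(9 + 12\right) - 944\right)^{2} = \left(21 - 944\right)^{2} = \left(-923\right)^{2} = 851929$)
$\frac{r}{B} = - \frac{5186075}{9956753 \cdot 851929} = \left(- \frac{5186075}{9956753}\right) \frac{1}{851929} = - \frac{5186075}{8482446626537}$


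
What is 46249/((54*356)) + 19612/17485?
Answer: 1185684853/336131640 ≈ 3.5274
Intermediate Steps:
46249/((54*356)) + 19612/17485 = 46249/19224 + 19612*(1/17485) = 46249*(1/19224) + 19612/17485 = 46249/19224 + 19612/17485 = 1185684853/336131640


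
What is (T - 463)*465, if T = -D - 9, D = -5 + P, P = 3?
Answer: -218550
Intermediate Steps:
D = -2 (D = -5 + 3 = -2)
T = -7 (T = -1*(-2) - 9 = 2 - 9 = -7)
(T - 463)*465 = (-7 - 463)*465 = -470*465 = -218550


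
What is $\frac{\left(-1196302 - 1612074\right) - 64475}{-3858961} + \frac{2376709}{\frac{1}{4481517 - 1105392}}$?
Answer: $\frac{30964560351062515476}{3858961} \approx 8.0241 \cdot 10^{12}$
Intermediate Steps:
$\frac{\left(-1196302 - 1612074\right) - 64475}{-3858961} + \frac{2376709}{\frac{1}{4481517 - 1105392}} = \left(-2808376 - 64475\right) \left(- \frac{1}{3858961}\right) + \frac{2376709}{\frac{1}{3376125}} = \left(-2872851\right) \left(- \frac{1}{3858961}\right) + 2376709 \frac{1}{\frac{1}{3376125}} = \frac{2872851}{3858961} + 2376709 \cdot 3376125 = \frac{2872851}{3858961} + 8024066672625 = \frac{30964560351062515476}{3858961}$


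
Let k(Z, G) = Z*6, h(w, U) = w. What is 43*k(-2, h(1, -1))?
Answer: -516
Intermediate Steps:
k(Z, G) = 6*Z
43*k(-2, h(1, -1)) = 43*(6*(-2)) = 43*(-12) = -516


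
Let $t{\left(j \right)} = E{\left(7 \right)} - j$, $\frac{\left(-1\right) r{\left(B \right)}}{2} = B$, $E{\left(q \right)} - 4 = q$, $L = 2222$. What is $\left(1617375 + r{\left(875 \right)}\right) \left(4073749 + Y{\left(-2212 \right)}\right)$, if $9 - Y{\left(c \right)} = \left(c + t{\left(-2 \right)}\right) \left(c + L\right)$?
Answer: $6617192862500$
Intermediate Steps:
$E{\left(q \right)} = 4 + q$
$r{\left(B \right)} = - 2 B$
$t{\left(j \right)} = 11 - j$ ($t{\left(j \right)} = \left(4 + 7\right) - j = 11 - j$)
$Y{\left(c \right)} = 9 - \left(13 + c\right) \left(2222 + c\right)$ ($Y{\left(c \right)} = 9 - \left(c + \left(11 - -2\right)\right) \left(c + 2222\right) = 9 - \left(c + \left(11 + 2\right)\right) \left(2222 + c\right) = 9 - \left(c + 13\right) \left(2222 + c\right) = 9 - \left(13 + c\right) \left(2222 + c\right)$)
$\left(1617375 + r{\left(875 \right)}\right) \left(4073749 + Y{\left(-2212 \right)}\right) = \left(1617375 - 1750\right) \left(4073749 - -21999\right) = 1615625 \left(4073749 - -21999\right) = 1615625 \left(4073749 + 21999\right) = 1615625 \cdot 4095748 = 6617192862500$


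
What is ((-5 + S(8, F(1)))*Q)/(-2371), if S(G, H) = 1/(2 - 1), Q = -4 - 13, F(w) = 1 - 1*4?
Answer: -68/2371 ≈ -0.028680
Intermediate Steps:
F(w) = -3 (F(w) = 1 - 4 = -3)
Q = -17
S(G, H) = 1 (S(G, H) = 1/1 = 1)
((-5 + S(8, F(1)))*Q)/(-2371) = ((-5 + 1)*(-17))/(-2371) = -4*(-17)*(-1/2371) = 68*(-1/2371) = -68/2371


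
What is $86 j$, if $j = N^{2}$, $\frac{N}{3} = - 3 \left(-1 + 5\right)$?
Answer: $111456$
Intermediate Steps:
$N = -36$ ($N = 3 \left(- 3 \left(-1 + 5\right)\right) = 3 \left(\left(-3\right) 4\right) = 3 \left(-12\right) = -36$)
$j = 1296$ ($j = \left(-36\right)^{2} = 1296$)
$86 j = 86 \cdot 1296 = 111456$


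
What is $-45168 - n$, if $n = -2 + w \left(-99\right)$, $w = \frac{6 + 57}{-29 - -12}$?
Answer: $- \frac{774059}{17} \approx -45533.0$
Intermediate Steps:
$w = - \frac{63}{17}$ ($w = \frac{63}{-29 + \left(-2 + 14\right)} = \frac{63}{-29 + 12} = \frac{63}{-17} = 63 \left(- \frac{1}{17}\right) = - \frac{63}{17} \approx -3.7059$)
$n = \frac{6203}{17}$ ($n = -2 - - \frac{6237}{17} = -2 + \frac{6237}{17} = \frac{6203}{17} \approx 364.88$)
$-45168 - n = -45168 - \frac{6203}{17} = - \frac{774059}{17}$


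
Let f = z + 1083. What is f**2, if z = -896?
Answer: 34969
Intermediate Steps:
f = 187 (f = -896 + 1083 = 187)
f**2 = 187**2 = 34969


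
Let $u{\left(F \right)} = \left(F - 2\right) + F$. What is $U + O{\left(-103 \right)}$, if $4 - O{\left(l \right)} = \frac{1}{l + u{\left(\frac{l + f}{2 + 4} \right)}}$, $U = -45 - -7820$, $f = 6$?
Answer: $\frac{3204951}{412} \approx 7779.0$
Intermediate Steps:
$U = 7775$ ($U = -45 + 7820 = 7775$)
$u{\left(F \right)} = -2 + 2 F$ ($u{\left(F \right)} = \left(-2 + F\right) + F = -2 + 2 F$)
$O{\left(l \right)} = 4 - \frac{3}{4 l}$ ($O{\left(l \right)} = 4 - \frac{1}{l + \left(-2 + 2 \frac{l + 6}{2 + 4}\right)} = 4 - \frac{1}{l + \left(-2 + 2 \frac{6 + l}{6}\right)} = 4 - \frac{1}{l + \left(-2 + 2 \left(6 + l\right) \frac{1}{6}\right)} = 4 - \frac{1}{l + \left(-2 + 2 \left(1 + \frac{l}{6}\right)\right)} = 4 - \frac{1}{l + \left(-2 + \left(2 + \frac{l}{3}\right)\right)} = 4 - \frac{1}{l + \frac{l}{3}} = 4 - \frac{1}{\frac{4}{3} l} = 4 - \frac{3}{4 l}$)
$U + O{\left(-103 \right)} = 7775 + \left(4 - \frac{3}{4 \left(-103\right)}\right) = 7775 + \left(4 - - \frac{3}{412}\right) = 7775 + \left(4 + \frac{3}{412}\right) = 7775 + \frac{1651}{412} = \frac{3204951}{412}$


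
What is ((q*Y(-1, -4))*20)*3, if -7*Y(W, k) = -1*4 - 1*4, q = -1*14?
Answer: -960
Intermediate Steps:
q = -14
Y(W, k) = 8/7 (Y(W, k) = -(-1*4 - 1*4)/7 = -(-4 - 4)/7 = -⅐*(-8) = 8/7)
((q*Y(-1, -4))*20)*3 = (-14*8/7*20)*3 = -16*20*3 = -320*3 = -960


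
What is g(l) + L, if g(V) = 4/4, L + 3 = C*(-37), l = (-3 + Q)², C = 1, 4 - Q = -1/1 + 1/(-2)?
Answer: -39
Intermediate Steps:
Q = 11/2 (Q = 4 - (-1/1 + 1/(-2)) = 4 - (-1*1 + 1*(-½)) = 4 - (-1 - ½) = 4 - 1*(-3/2) = 4 + 3/2 = 11/2 ≈ 5.5000)
l = 25/4 (l = (-3 + 11/2)² = (5/2)² = 25/4 ≈ 6.2500)
L = -40 (L = -3 + 1*(-37) = -3 - 37 = -40)
g(V) = 1 (g(V) = 4*(¼) = 1)
g(l) + L = 1 - 40 = -39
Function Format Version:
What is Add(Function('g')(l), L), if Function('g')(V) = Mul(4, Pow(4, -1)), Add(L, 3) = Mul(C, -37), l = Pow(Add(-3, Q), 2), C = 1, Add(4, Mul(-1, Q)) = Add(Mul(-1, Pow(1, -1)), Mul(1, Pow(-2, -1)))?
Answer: -39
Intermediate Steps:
Q = Rational(11, 2) (Q = Add(4, Mul(-1, Add(Mul(-1, Pow(1, -1)), Mul(1, Pow(-2, -1))))) = Add(4, Mul(-1, Add(Mul(-1, 1), Mul(1, Rational(-1, 2))))) = Add(4, Mul(-1, Add(-1, Rational(-1, 2)))) = Add(4, Mul(-1, Rational(-3, 2))) = Add(4, Rational(3, 2)) = Rational(11, 2) ≈ 5.5000)
l = Rational(25, 4) (l = Pow(Add(-3, Rational(11, 2)), 2) = Pow(Rational(5, 2), 2) = Rational(25, 4) ≈ 6.2500)
L = -40 (L = Add(-3, Mul(1, -37)) = Add(-3, -37) = -40)
Function('g')(V) = 1 (Function('g')(V) = Mul(4, Rational(1, 4)) = 1)
Add(Function('g')(l), L) = Add(1, -40) = -39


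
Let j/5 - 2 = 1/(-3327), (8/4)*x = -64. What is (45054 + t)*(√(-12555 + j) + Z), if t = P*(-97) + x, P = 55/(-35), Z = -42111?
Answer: -13316382531/7 + 210814*I*√708468015/1109 ≈ -1.9023e+9 + 5.0597e+6*I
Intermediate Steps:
x = -32 (x = (½)*(-64) = -32)
P = -11/7 (P = 55*(-1/35) = -11/7 ≈ -1.5714)
t = 843/7 (t = -11/7*(-97) - 32 = 1067/7 - 32 = 843/7 ≈ 120.43)
j = 33265/3327 (j = 10 + 5/(-3327) = 10 + 5*(-1/3327) = 10 - 5/3327 = 33265/3327 ≈ 9.9985)
(45054 + t)*(√(-12555 + j) + Z) = (45054 + 843/7)*(√(-12555 + 33265/3327) - 42111) = 316221*(√(-41737220/3327) - 42111)/7 = 316221*(14*I*√708468015/3327 - 42111)/7 = 316221*(-42111 + 14*I*√708468015/3327)/7 = -13316382531/7 + 210814*I*√708468015/1109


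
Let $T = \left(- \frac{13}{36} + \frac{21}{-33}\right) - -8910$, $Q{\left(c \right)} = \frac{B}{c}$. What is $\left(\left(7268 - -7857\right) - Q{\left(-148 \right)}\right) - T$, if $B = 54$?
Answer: $\frac{91082141}{14652} \approx 6216.4$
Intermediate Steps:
$Q{\left(c \right)} = \frac{54}{c}$
$T = \frac{3527965}{396}$ ($T = \left(\left(-13\right) \frac{1}{36} + 21 \left(- \frac{1}{33}\right)\right) + 8910 = \left(- \frac{13}{36} - \frac{7}{11}\right) + 8910 = - \frac{395}{396} + 8910 = \frac{3527965}{396} \approx 8909.0$)
$\left(\left(7268 - -7857\right) - Q{\left(-148 \right)}\right) - T = \left(\left(7268 - -7857\right) - \frac{54}{-148}\right) - \frac{3527965}{396} = \left(\left(7268 + 7857\right) - 54 \left(- \frac{1}{148}\right)\right) - \frac{3527965}{396} = \left(15125 - - \frac{27}{74}\right) - \frac{3527965}{396} = \left(15125 + \frac{27}{74}\right) - \frac{3527965}{396} = \frac{1119277}{74} - \frac{3527965}{396} = \frac{91082141}{14652}$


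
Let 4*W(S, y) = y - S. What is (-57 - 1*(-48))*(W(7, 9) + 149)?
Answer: -2691/2 ≈ -1345.5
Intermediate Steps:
W(S, y) = -S/4 + y/4 (W(S, y) = (y - S)/4 = -S/4 + y/4)
(-57 - 1*(-48))*(W(7, 9) + 149) = (-57 - 1*(-48))*((-1/4*7 + (1/4)*9) + 149) = (-57 + 48)*((-7/4 + 9/4) + 149) = -9*(1/2 + 149) = -9*299/2 = -2691/2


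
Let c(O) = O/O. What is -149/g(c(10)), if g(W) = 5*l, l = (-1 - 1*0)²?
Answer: -149/5 ≈ -29.800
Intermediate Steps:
l = 1 (l = (-1 + 0)² = (-1)² = 1)
c(O) = 1
g(W) = 5 (g(W) = 5*1 = 5)
-149/g(c(10)) = -149/5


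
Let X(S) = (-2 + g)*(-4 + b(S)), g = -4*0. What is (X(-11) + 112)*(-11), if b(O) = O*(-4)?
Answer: -352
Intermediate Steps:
g = 0
b(O) = -4*O
X(S) = 8 + 8*S (X(S) = (-2 + 0)*(-4 - 4*S) = -2*(-4 - 4*S) = 8 + 8*S)
(X(-11) + 112)*(-11) = ((8 + 8*(-11)) + 112)*(-11) = ((8 - 88) + 112)*(-11) = (-80 + 112)*(-11) = 32*(-11) = -352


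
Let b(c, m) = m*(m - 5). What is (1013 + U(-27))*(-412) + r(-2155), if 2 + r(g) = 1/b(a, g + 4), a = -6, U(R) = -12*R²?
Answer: 14779046936809/4637556 ≈ 3.1868e+6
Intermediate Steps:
b(c, m) = m*(-5 + m)
r(g) = -2 + 1/((-1 + g)*(4 + g)) (r(g) = -2 + 1/((g + 4)*(-5 + (g + 4))) = -2 + 1/((4 + g)*(-5 + (4 + g))) = -2 + 1/((4 + g)*(-1 + g)) = -2 + 1/((-1 + g)*(4 + g)))
(1013 + U(-27))*(-412) + r(-2155) = (1013 - 12*(-27)²)*(-412) + (1 - 2*(-1 - 2155)*(4 - 2155))/((-1 - 2155)*(4 - 2155)) = (1013 - 12*729)*(-412) + (1 - 2*(-2156)*(-2151))/(-2156*(-2151)) = (1013 - 8748)*(-412) - 1/2156*(-1/2151)*(1 - 9275112) = -7735*(-412) - 1/2156*(-1/2151)*(-9275111) = 3186820 - 9275111/4637556 = 14779046936809/4637556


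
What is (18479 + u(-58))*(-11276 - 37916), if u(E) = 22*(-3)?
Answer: -905772296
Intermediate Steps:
u(E) = -66
(18479 + u(-58))*(-11276 - 37916) = (18479 - 66)*(-11276 - 37916) = 18413*(-49192) = -905772296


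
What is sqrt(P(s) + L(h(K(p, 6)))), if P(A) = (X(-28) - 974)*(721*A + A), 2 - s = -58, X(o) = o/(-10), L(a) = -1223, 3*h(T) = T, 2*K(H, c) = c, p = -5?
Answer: I*sqrt(42073607) ≈ 6486.4*I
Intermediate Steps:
K(H, c) = c/2
h(T) = T/3
X(o) = -o/10 (X(o) = o*(-1/10) = -o/10)
s = 60 (s = 2 - 1*(-58) = 2 + 58 = 60)
P(A) = -3506032*A/5 (P(A) = (-1/10*(-28) - 974)*(721*A + A) = (14/5 - 974)*(722*A) = -3506032*A/5)
sqrt(P(s) + L(h(K(p, 6)))) = sqrt(-3506032/5*60 - 1223) = sqrt(-42072384 - 1223) = sqrt(-42073607) = I*sqrt(42073607)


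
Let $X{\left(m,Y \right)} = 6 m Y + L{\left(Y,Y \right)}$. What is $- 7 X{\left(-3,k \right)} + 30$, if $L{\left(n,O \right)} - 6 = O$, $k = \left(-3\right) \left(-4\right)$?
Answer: $1416$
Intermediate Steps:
$k = 12$
$L{\left(n,O \right)} = 6 + O$
$X{\left(m,Y \right)} = 6 + Y + 6 Y m$ ($X{\left(m,Y \right)} = 6 m Y + \left(6 + Y\right) = 6 Y m + \left(6 + Y\right) = 6 + Y + 6 Y m$)
$- 7 X{\left(-3,k \right)} + 30 = - 7 \left(6 + 12 + 6 \cdot 12 \left(-3\right)\right) + 30 = - 7 \left(6 + 12 - 216\right) + 30 = \left(-7\right) \left(-198\right) + 30 = 1386 + 30 = 1416$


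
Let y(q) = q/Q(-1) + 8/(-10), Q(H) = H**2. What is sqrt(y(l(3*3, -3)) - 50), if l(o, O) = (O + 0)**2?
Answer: I*sqrt(1045)/5 ≈ 6.4653*I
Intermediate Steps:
l(o, O) = O**2
y(q) = -4/5 + q (y(q) = q/((-1)**2) + 8/(-10) = q/1 + 8*(-1/10) = q*1 - 4/5 = q - 4/5 = -4/5 + q)
sqrt(y(l(3*3, -3)) - 50) = sqrt((-4/5 + (-3)**2) - 50) = sqrt((-4/5 + 9) - 50) = sqrt(41/5 - 50) = sqrt(-209/5) = I*sqrt(1045)/5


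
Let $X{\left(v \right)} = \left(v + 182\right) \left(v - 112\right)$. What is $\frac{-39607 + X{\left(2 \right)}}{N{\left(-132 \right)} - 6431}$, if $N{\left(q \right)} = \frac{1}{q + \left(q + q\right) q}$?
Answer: $\frac{2077648452}{223258595} \approx 9.306$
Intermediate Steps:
$X{\left(v \right)} = \left(-112 + v\right) \left(182 + v\right)$ ($X{\left(v \right)} = \left(182 + v\right) \left(-112 + v\right) = \left(-112 + v\right) \left(182 + v\right)$)
$N{\left(q \right)} = \frac{1}{q + 2 q^{2}}$ ($N{\left(q \right)} = \frac{1}{q + 2 q q} = \frac{1}{q + 2 q^{2}}$)
$\frac{-39607 + X{\left(2 \right)}}{N{\left(-132 \right)} - 6431} = \frac{-39607 + \left(-20384 + 2^{2} + 70 \cdot 2\right)}{\frac{1}{\left(-132\right) \left(1 + 2 \left(-132\right)\right)} - 6431} = \frac{-39607 + \left(-20384 + 4 + 140\right)}{- \frac{1}{132 \left(1 - 264\right)} - 6431} = \frac{-39607 - 20240}{- \frac{1}{132 \left(-263\right)} - 6431} = - \frac{59847}{\left(- \frac{1}{132}\right) \left(- \frac{1}{263}\right) - 6431} = - \frac{59847}{\frac{1}{34716} - 6431} = - \frac{59847}{- \frac{223258595}{34716}} = \left(-59847\right) \left(- \frac{34716}{223258595}\right) = \frac{2077648452}{223258595}$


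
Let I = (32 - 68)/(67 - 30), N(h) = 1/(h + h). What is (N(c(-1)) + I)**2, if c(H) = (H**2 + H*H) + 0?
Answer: 11449/21904 ≈ 0.52269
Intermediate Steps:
c(H) = 2*H**2 (c(H) = (H**2 + H**2) + 0 = 2*H**2 + 0 = 2*H**2)
N(h) = 1/(2*h)
I = -36/37 ≈ -0.97297
(N(c(-1)) + I)**2 = (1/(2*((2*(-1)**2))) - 36/37)**2 = (1/(2*((2*1))) - 36/37)**2 = ((1/2)/2 - 36/37)**2 = ((1/2)*(1/2) - 36/37)**2 = (1/4 - 36/37)**2 = (-107/148)**2 = 11449/21904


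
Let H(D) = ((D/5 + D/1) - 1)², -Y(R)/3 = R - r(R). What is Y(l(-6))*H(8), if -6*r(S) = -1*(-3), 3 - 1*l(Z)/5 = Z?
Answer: -504777/50 ≈ -10096.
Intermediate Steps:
l(Z) = 15 - 5*Z
r(S) = -½ (r(S) = -(-1)*(-3)/6 = -⅙*3 = -½)
Y(R) = -3/2 - 3*R (Y(R) = -3*(R - 1*(-½)) = -3*(R + ½) = -3*(½ + R) = -3/2 - 3*R)
H(D) = (-1 + 6*D/5)² (H(D) = ((D*(⅕) + D*1) - 1)² = ((D/5 + D) - 1)² = (6*D/5 - 1)² = (-1 + 6*D/5)²)
Y(l(-6))*H(8) = (-3/2 - 3*(15 - 5*(-6)))*((-5 + 6*8)²/25) = (-3/2 - 3*(15 + 30))*((-5 + 48)²/25) = (-3/2 - 3*45)*((1/25)*43²) = (-3/2 - 135)*((1/25)*1849) = -273/2*1849/25 = -504777/50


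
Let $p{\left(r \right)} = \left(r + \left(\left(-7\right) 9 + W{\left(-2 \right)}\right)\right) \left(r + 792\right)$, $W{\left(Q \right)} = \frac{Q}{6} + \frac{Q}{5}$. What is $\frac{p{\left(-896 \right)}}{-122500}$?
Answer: $- \frac{374296}{459375} \approx -0.81479$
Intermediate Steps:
$W{\left(Q \right)} = \frac{11 Q}{30}$ ($W{\left(Q \right)} = Q \frac{1}{6} + Q \frac{1}{5} = \frac{Q}{6} + \frac{Q}{5} = \frac{11 Q}{30}$)
$p{\left(r \right)} = \left(792 + r\right) \left(- \frac{956}{15} + r\right)$ ($p{\left(r \right)} = \left(r + \left(\left(-7\right) 9 + \frac{11}{30} \left(-2\right)\right)\right) \left(r + 792\right) = \left(r - \frac{956}{15}\right) \left(792 + r\right) = \left(- \frac{956}{15} + r\right) \left(792 + r\right) = \left(792 + r\right) \left(- \frac{956}{15} + r\right)$)
$\frac{p{\left(-896 \right)}}{-122500} = \frac{- \frac{252384}{5} + \left(-896\right)^{2} + \frac{10924}{15} \left(-896\right)}{-122500} = \left(- \frac{252384}{5} + 802816 - \frac{9787904}{15}\right) \left(- \frac{1}{122500}\right) = \frac{1497184}{15} \left(- \frac{1}{122500}\right) = - \frac{374296}{459375}$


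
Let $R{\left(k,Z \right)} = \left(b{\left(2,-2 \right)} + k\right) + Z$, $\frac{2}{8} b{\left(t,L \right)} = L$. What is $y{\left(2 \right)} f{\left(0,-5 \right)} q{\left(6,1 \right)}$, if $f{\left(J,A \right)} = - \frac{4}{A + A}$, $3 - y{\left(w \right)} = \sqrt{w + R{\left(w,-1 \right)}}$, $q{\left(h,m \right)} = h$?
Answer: $\frac{36}{5} - \frac{12 i \sqrt{5}}{5} \approx 7.2 - 5.3666 i$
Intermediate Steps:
$b{\left(t,L \right)} = 4 L$
$R{\left(k,Z \right)} = -8 + Z + k$ ($R{\left(k,Z \right)} = \left(4 \left(-2\right) + k\right) + Z = \left(-8 + k\right) + Z = -8 + Z + k$)
$y{\left(w \right)} = 3 - \sqrt{-9 + 2 w}$ ($y{\left(w \right)} = 3 - \sqrt{w - \left(9 - w\right)} = 3 - \sqrt{w + \left(-9 + w\right)} = 3 - \sqrt{-9 + 2 w}$)
$f{\left(J,A \right)} = - \frac{2}{A}$ ($f{\left(J,A \right)} = - \frac{4}{2 A} = - 4 \frac{1}{2 A} = - \frac{2}{A}$)
$y{\left(2 \right)} f{\left(0,-5 \right)} q{\left(6,1 \right)} = \left(3 - \sqrt{-9 + 2 \cdot 2}\right) \left(- \frac{2}{-5}\right) 6 = \left(3 - \sqrt{-9 + 4}\right) \left(\left(-2\right) \left(- \frac{1}{5}\right)\right) 6 = \left(3 - \sqrt{-5}\right) \frac{2}{5} \cdot 6 = \left(3 - i \sqrt{5}\right) \frac{2}{5} \cdot 6 = \left(\frac{6}{5} - \frac{2 i \sqrt{5}}{5}\right) 6 = \frac{36}{5} - \frac{12 i \sqrt{5}}{5}$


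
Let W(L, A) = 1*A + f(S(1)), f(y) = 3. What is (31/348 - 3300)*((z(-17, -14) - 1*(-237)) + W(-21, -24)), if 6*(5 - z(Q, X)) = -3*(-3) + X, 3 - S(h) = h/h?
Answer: -1528479139/2088 ≈ -7.3203e+5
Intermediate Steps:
S(h) = 2 (S(h) = 3 - h/h = 3 - 1*1 = 3 - 1 = 2)
z(Q, X) = 7/2 - X/6 (z(Q, X) = 5 - (-3*(-3) + X)/6 = 5 - (9 + X)/6 = 5 + (-3/2 - X/6) = 7/2 - X/6)
W(L, A) = 3 + A (W(L, A) = 1*A + 3 = A + 3 = 3 + A)
(31/348 - 3300)*((z(-17, -14) - 1*(-237)) + W(-21, -24)) = (31/348 - 3300)*(((7/2 - ⅙*(-14)) - 1*(-237)) + (3 - 24)) = (31*(1/348) - 3300)*(((7/2 + 7/3) + 237) - 21) = (31/348 - 3300)*((35/6 + 237) - 21) = -1148369*(1457/6 - 21)/348 = -1148369/348*1331/6 = -1528479139/2088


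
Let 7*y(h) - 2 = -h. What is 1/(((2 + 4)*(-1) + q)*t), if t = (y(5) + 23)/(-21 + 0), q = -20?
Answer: 147/4108 ≈ 0.035784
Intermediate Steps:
y(h) = 2/7 - h/7 (y(h) = 2/7 + (-h)/7 = 2/7 - h/7)
t = -158/147 (t = ((2/7 - ⅐*5) + 23)/(-21 + 0) = ((2/7 - 5/7) + 23)/(-21) = (-3/7 + 23)*(-1/21) = (158/7)*(-1/21) = -158/147 ≈ -1.0748)
1/(((2 + 4)*(-1) + q)*t) = 1/(((2 + 4)*(-1) - 20)*(-158/147)) = 1/((6*(-1) - 20)*(-158/147)) = 1/((-6 - 20)*(-158/147)) = 1/(-26*(-158/147)) = 1/(4108/147) = 147/4108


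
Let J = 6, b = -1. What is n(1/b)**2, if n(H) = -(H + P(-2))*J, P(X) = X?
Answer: 324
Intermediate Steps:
n(H) = 12 - 6*H (n(H) = -(H - 2)*6 = -(-2 + H)*6 = -(-12 + 6*H) = 12 - 6*H)
n(1/b)**2 = (12 - 6/(-1))**2 = (12 - 6*(-1))**2 = (12 + 6)**2 = 18**2 = 324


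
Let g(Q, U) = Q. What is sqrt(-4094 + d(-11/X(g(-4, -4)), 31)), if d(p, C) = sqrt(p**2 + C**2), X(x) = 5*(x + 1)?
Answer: sqrt(-921150 + 15*sqrt(216346))/15 ≈ 63.742*I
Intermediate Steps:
X(x) = 5 + 5*x (X(x) = 5*(1 + x) = 5 + 5*x)
d(p, C) = sqrt(C**2 + p**2)
sqrt(-4094 + d(-11/X(g(-4, -4)), 31)) = sqrt(-4094 + sqrt(31**2 + (-11/(5 + 5*(-4)))**2)) = sqrt(-4094 + sqrt(961 + (-11/(5 - 20))**2)) = sqrt(-4094 + sqrt(961 + (-11/(-15))**2)) = sqrt(-4094 + sqrt(961 + (-11*(-1/15))**2)) = sqrt(-4094 + sqrt(961 + (11/15)**2)) = sqrt(-4094 + sqrt(961 + 121/225)) = sqrt(-4094 + sqrt(216346/225)) = sqrt(-4094 + sqrt(216346)/15)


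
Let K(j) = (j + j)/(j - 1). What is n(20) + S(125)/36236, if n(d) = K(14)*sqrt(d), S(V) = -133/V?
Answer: -133/4529500 + 56*sqrt(5)/13 ≈ 9.6323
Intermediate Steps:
K(j) = 2*j/(-1 + j) (K(j) = (2*j)/(-1 + j) = 2*j/(-1 + j))
n(d) = 28*sqrt(d)/13 (n(d) = (2*14/(-1 + 14))*sqrt(d) = (2*14/13)*sqrt(d) = (2*14*(1/13))*sqrt(d) = 28*sqrt(d)/13)
n(20) + S(125)/36236 = 28*sqrt(20)/13 - 133/125/36236 = 28*(2*sqrt(5))/13 - 133*1/125*(1/36236) = 56*sqrt(5)/13 - 133/125*1/36236 = 56*sqrt(5)/13 - 133/4529500 = -133/4529500 + 56*sqrt(5)/13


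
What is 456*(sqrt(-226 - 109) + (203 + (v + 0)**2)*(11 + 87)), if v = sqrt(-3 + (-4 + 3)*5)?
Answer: 8714160 + 456*I*sqrt(335) ≈ 8.7142e+6 + 8346.2*I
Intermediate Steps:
v = 2*I*sqrt(2) (v = sqrt(-3 - 1*5) = sqrt(-3 - 5) = sqrt(-8) = 2*I*sqrt(2) ≈ 2.8284*I)
456*(sqrt(-226 - 109) + (203 + (v + 0)**2)*(11 + 87)) = 456*(sqrt(-226 - 109) + (203 + (2*I*sqrt(2) + 0)**2)*(11 + 87)) = 456*(sqrt(-335) + (203 + (2*I*sqrt(2))**2)*98) = 456*(I*sqrt(335) + (203 - 8)*98) = 456*(I*sqrt(335) + 195*98) = 456*(I*sqrt(335) + 19110) = 456*(19110 + I*sqrt(335)) = 8714160 + 456*I*sqrt(335)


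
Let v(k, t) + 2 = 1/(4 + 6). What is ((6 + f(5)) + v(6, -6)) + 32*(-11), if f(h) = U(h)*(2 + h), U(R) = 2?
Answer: -3339/10 ≈ -333.90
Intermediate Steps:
f(h) = 4 + 2*h (f(h) = 2*(2 + h) = 4 + 2*h)
v(k, t) = -19/10 (v(k, t) = -2 + 1/(4 + 6) = -2 + 1/10 = -19/10)
((6 + f(5)) + v(6, -6)) + 32*(-11) = ((6 + (4 + 2*5)) - 19/10) + 32*(-11) = ((6 + (4 + 10)) - 19/10) - 352 = ((6 + 14) - 19/10) - 352 = (20 - 19/10) - 352 = 181/10 - 352 = -3339/10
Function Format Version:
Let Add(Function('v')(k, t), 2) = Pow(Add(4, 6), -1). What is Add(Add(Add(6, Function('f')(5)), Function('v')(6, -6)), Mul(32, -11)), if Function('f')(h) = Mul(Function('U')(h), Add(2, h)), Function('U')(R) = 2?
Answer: Rational(-3339, 10) ≈ -333.90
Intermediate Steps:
Function('f')(h) = Add(4, Mul(2, h)) (Function('f')(h) = Mul(2, Add(2, h)) = Add(4, Mul(2, h)))
Function('v')(k, t) = Rational(-19, 10) (Function('v')(k, t) = Add(-2, Pow(Add(4, 6), -1)) = Add(-2, Pow(10, -1)) = Add(-2, Rational(1, 10)) = Rational(-19, 10))
Add(Add(Add(6, Function('f')(5)), Function('v')(6, -6)), Mul(32, -11)) = Add(Add(Add(6, Add(4, Mul(2, 5))), Rational(-19, 10)), Mul(32, -11)) = Add(Add(Add(6, Add(4, 10)), Rational(-19, 10)), -352) = Add(Add(Add(6, 14), Rational(-19, 10)), -352) = Add(Add(20, Rational(-19, 10)), -352) = Add(Rational(181, 10), -352) = Rational(-3339, 10)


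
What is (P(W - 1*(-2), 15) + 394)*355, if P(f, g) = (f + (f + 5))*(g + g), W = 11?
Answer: 470020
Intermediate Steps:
P(f, g) = 2*g*(5 + 2*f) (P(f, g) = (f + (5 + f))*(2*g) = (5 + 2*f)*(2*g) = 2*g*(5 + 2*f))
(P(W - 1*(-2), 15) + 394)*355 = (2*15*(5 + 2*(11 - 1*(-2))) + 394)*355 = (2*15*(5 + 2*(11 + 2)) + 394)*355 = (2*15*(5 + 2*13) + 394)*355 = (2*15*(5 + 26) + 394)*355 = (2*15*31 + 394)*355 = (930 + 394)*355 = 1324*355 = 470020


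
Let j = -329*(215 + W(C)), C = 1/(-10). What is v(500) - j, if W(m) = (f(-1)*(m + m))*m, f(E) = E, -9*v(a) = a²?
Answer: 19327789/450 ≈ 42951.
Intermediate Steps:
v(a) = -a²/9
C = -⅒ ≈ -0.10000
W(m) = -2*m² (W(m) = (-(m + m))*m = (-2*m)*m = -2*m²)
j = -3536421/50 (j = -329*(215 - 2*(-⅒)²) = -329*(215 - 2*1/100) = -329*(215 - 1/50) = -329*10749/50 = -3536421/50 ≈ -70728.)
v(500) - j = -⅑*500² - 1*(-3536421/50) = -⅑*250000 + 3536421/50 = -250000/9 + 3536421/50 = 19327789/450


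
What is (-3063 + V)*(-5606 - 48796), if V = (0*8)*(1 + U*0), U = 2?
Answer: 166633326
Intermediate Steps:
V = 0 (V = (0*8)*(1 + 2*0) = 0*(1 + 0) = 0*1 = 0)
(-3063 + V)*(-5606 - 48796) = (-3063 + 0)*(-5606 - 48796) = -3063*(-54402) = 166633326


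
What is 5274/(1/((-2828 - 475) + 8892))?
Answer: 29476386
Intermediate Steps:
5274/(1/((-2828 - 475) + 8892)) = 5274/(1/(-3303 + 8892)) = 5274/(1/5589) = 5274*5589 = 29476386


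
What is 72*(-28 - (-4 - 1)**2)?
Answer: -3816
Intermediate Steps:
72*(-28 - (-4 - 1)**2) = 72*(-28 - 1*(-5)**2) = 72*(-28 - 1*25) = 72*(-28 - 25) = 72*(-53) = -3816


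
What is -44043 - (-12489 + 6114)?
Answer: -37668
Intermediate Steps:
-44043 - (-12489 + 6114) = -44043 - 1*(-6375) = -44043 + 6375 = -37668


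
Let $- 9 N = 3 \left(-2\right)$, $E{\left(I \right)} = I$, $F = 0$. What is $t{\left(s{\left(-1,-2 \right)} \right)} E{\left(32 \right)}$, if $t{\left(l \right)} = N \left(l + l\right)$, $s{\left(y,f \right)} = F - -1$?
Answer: $\frac{128}{3} \approx 42.667$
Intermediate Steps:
$N = \frac{2}{3}$ ($N = - \frac{3 \left(-2\right)}{9} = \left(- \frac{1}{9}\right) \left(-6\right) = \frac{2}{3} \approx 0.66667$)
$s{\left(y,f \right)} = 1$ ($s{\left(y,f \right)} = 0 - -1 = 0 + 1 = 1$)
$t{\left(l \right)} = \frac{4 l}{3}$ ($t{\left(l \right)} = \frac{2 \left(l + l\right)}{3} = \frac{2 \cdot 2 l}{3} = \frac{4 l}{3}$)
$t{\left(s{\left(-1,-2 \right)} \right)} E{\left(32 \right)} = \frac{4}{3} \cdot 1 \cdot 32 = \frac{4}{3} \cdot 32 = \frac{128}{3}$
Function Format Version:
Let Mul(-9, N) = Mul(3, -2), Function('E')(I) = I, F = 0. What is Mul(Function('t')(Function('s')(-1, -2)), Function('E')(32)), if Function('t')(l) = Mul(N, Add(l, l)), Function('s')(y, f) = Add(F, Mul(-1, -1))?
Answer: Rational(128, 3) ≈ 42.667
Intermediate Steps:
N = Rational(2, 3) (N = Mul(Rational(-1, 9), Mul(3, -2)) = Mul(Rational(-1, 9), -6) = Rational(2, 3) ≈ 0.66667)
Function('s')(y, f) = 1 (Function('s')(y, f) = Add(0, Mul(-1, -1)) = Add(0, 1) = 1)
Function('t')(l) = Mul(Rational(4, 3), l) (Function('t')(l) = Mul(Rational(2, 3), Add(l, l)) = Mul(Rational(2, 3), Mul(2, l)) = Mul(Rational(4, 3), l))
Mul(Function('t')(Function('s')(-1, -2)), Function('E')(32)) = Mul(Mul(Rational(4, 3), 1), 32) = Mul(Rational(4, 3), 32) = Rational(128, 3)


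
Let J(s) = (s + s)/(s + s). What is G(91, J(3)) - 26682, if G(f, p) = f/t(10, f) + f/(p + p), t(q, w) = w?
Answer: -53271/2 ≈ -26636.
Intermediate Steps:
J(s) = 1 (J(s) = (2*s)/((2*s)) = (2*s)*(1/(2*s)) = 1)
G(f, p) = 1 + f/(2*p) (G(f, p) = f/f + f/(p + p) = 1 + f/((2*p)) = 1 + f*(1/(2*p)) = 1 + f/(2*p))
G(91, J(3)) - 26682 = (1 + (1/2)*91)/1 - 26682 = 1*(1 + 91/2) - 26682 = 1*(93/2) - 26682 = 93/2 - 26682 = -53271/2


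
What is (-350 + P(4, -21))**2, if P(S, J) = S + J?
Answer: 134689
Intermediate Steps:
P(S, J) = J + S
(-350 + P(4, -21))**2 = (-350 + (-21 + 4))**2 = (-350 - 17)**2 = (-367)**2 = 134689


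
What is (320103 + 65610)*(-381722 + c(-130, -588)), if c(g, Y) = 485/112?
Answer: -16490148361227/112 ≈ -1.4723e+11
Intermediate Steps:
c(g, Y) = 485/112 (c(g, Y) = 485*(1/112) = 485/112)
(320103 + 65610)*(-381722 + c(-130, -588)) = (320103 + 65610)*(-381722 + 485/112) = 385713*(-42752379/112) = -16490148361227/112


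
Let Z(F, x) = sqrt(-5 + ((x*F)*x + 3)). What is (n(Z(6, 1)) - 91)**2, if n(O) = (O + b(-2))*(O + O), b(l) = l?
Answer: 8281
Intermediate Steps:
Z(F, x) = sqrt(-2 + F*x**2) (Z(F, x) = sqrt(-5 + ((F*x)*x + 3)) = sqrt(-5 + (F*x**2 + 3)) = sqrt(-5 + (3 + F*x**2)) = sqrt(-2 + F*x**2))
n(O) = 2*O*(-2 + O) (n(O) = (O - 2)*(O + O) = (-2 + O)*(2*O) = 2*O*(-2 + O))
(n(Z(6, 1)) - 91)**2 = (2*sqrt(-2 + 6*1**2)*(-2 + sqrt(-2 + 6*1**2)) - 91)**2 = (2*sqrt(-2 + 6*1)*(-2 + sqrt(-2 + 6*1)) - 91)**2 = (2*sqrt(-2 + 6)*(-2 + sqrt(-2 + 6)) - 91)**2 = (2*sqrt(4)*(-2 + sqrt(4)) - 91)**2 = (2*2*(-2 + 2) - 91)**2 = (2*2*0 - 91)**2 = (0 - 91)**2 = (-91)**2 = 8281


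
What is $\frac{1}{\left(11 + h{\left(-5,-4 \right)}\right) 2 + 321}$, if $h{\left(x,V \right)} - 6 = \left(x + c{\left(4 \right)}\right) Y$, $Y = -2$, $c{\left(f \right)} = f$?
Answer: $\frac{1}{359} \approx 0.0027855$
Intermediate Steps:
$h{\left(x,V \right)} = -2 - 2 x$ ($h{\left(x,V \right)} = 6 + \left(x + 4\right) \left(-2\right) = 6 + \left(4 + x\right) \left(-2\right) = 6 - \left(8 + 2 x\right) = -2 - 2 x$)
$\frac{1}{\left(11 + h{\left(-5,-4 \right)}\right) 2 + 321} = \frac{1}{\left(11 - -8\right) 2 + 321} = \frac{1}{\left(11 + \left(-2 + 10\right)\right) 2 + 321} = \frac{1}{\left(11 + 8\right) 2 + 321} = \frac{1}{19 \cdot 2 + 321} = \frac{1}{38 + 321} = \frac{1}{359}$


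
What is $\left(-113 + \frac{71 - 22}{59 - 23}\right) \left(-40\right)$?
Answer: $\frac{40190}{9} \approx 4465.6$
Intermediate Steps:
$\left(-113 + \frac{71 - 22}{59 - 23}\right) \left(-40\right) = \left(-113 + \frac{49}{36}\right) \left(-40\right) = \left(- \frac{4019}{36}\right) \left(-40\right) = \frac{40190}{9}$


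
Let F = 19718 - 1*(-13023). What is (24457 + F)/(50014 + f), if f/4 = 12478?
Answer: 28599/49963 ≈ 0.57240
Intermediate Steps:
f = 49912 (f = 4*12478 = 49912)
F = 32741 (F = 19718 + 13023 = 32741)
(24457 + F)/(50014 + f) = (24457 + 32741)/(50014 + 49912) = 57198/99926 = 57198*(1/99926) = 28599/49963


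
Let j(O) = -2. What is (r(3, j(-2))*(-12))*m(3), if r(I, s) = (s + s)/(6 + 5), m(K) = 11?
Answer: 48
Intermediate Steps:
r(I, s) = 2*s/11 (r(I, s) = (2*s)/11 = (2*s)*(1/11) = 2*s/11)
(r(3, j(-2))*(-12))*m(3) = (((2/11)*(-2))*(-12))*11 = -4/11*(-12)*11 = (48/11)*11 = 48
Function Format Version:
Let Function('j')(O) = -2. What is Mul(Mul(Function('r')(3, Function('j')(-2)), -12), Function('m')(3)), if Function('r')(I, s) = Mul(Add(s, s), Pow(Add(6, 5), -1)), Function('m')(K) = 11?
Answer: 48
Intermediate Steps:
Function('r')(I, s) = Mul(Rational(2, 11), s) (Function('r')(I, s) = Mul(Mul(2, s), Pow(11, -1)) = Mul(Mul(2, s), Rational(1, 11)) = Mul(Rational(2, 11), s))
Mul(Mul(Function('r')(3, Function('j')(-2)), -12), Function('m')(3)) = Mul(Mul(Mul(Rational(2, 11), -2), -12), 11) = Mul(Mul(Rational(-4, 11), -12), 11) = Mul(Rational(48, 11), 11) = 48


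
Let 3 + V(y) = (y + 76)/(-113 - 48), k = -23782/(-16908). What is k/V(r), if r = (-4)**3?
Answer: -174041/380430 ≈ -0.45748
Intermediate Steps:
k = 11891/8454 (k = -23782*(-1/16908) = 11891/8454 ≈ 1.4066)
r = -64
V(y) = -559/161 - y/161 (V(y) = -3 + (y + 76)/(-113 - 48) = -3 + (76 + y)/(-161) = -3 + (76 + y)*(-1/161) = -3 + (-76/161 - y/161) = -559/161 - y/161)
k/V(r) = 11891/(8454*(-559/161 - 1/161*(-64))) = 11891/(8454*(-559/161 + 64/161)) = 11891/(8454*(-495/161)) = (11891/8454)*(-161/495) = -174041/380430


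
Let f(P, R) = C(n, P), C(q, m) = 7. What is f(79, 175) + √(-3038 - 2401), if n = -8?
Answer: 7 + 7*I*√111 ≈ 7.0 + 73.75*I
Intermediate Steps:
f(P, R) = 7
f(79, 175) + √(-3038 - 2401) = 7 + √(-3038 - 2401) = 7 + √(-5439) = 7 + 7*I*√111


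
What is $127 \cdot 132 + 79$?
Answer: $16843$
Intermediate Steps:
$127 \cdot 132 + 79 = 16764 + 79 = 16843$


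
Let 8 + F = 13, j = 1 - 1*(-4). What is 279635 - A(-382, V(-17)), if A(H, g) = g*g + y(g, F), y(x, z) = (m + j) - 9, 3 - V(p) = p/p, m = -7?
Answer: 279642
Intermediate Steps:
j = 5 (j = 1 + 4 = 5)
F = 5 (F = -8 + 13 = 5)
V(p) = 2 (V(p) = 3 - p/p = 3 - 1*1 = 3 - 1 = 2)
y(x, z) = -11 (y(x, z) = (-7 + 5) - 9 = -2 - 9 = -11)
A(H, g) = -11 + g**2 (A(H, g) = g*g - 11 = g**2 - 11 = -11 + g**2)
279635 - A(-382, V(-17)) = 279635 - (-11 + 2**2) = 279635 - (-11 + 4) = 279635 - 1*(-7) = 279635 + 7 = 279642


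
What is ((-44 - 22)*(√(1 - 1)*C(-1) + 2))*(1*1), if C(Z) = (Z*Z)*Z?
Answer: -132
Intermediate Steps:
C(Z) = Z³ (C(Z) = Z²*Z = Z³)
((-44 - 22)*(√(1 - 1)*C(-1) + 2))*(1*1) = ((-44 - 22)*(√(1 - 1)*(-1)³ + 2))*(1*1) = -66*(√0*(-1) + 2)*1 = -66*(0*(-1) + 2)*1 = -66*(0 + 2)*1 = -66*2*1 = -132*1 = -132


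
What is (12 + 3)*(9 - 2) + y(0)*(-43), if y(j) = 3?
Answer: -24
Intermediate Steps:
(12 + 3)*(9 - 2) + y(0)*(-43) = (12 + 3)*(9 - 2) + 3*(-43) = 15*7 - 129 = 105 - 129 = -24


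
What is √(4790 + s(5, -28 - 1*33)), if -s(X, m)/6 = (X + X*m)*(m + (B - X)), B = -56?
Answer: I*√214810 ≈ 463.48*I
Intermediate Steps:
s(X, m) = -6*(X + X*m)*(-56 + m - X) (s(X, m) = -6*(X + X*m)*(m + (-56 - X)) = -6*(X + X*m)*(-56 + m - X))
√(4790 + s(5, -28 - 1*33)) = √(4790 + 6*5*(56 + 5 - (-28 - 1*33)² + 55*(-28 - 1*33) + 5*(-28 - 1*33))) = √(4790 + 6*5*(56 + 5 - (-28 - 33)² + 55*(-28 - 33) + 5*(-28 - 33))) = √(4790 + 6*5*(56 + 5 - 1*(-61)² + 55*(-61) + 5*(-61))) = √(4790 + 6*5*(56 + 5 - 1*3721 - 3355 - 305)) = √(4790 + 6*5*(56 + 5 - 3721 - 3355 - 305)) = √(4790 + 6*5*(-7320)) = √(4790 - 219600) = √(-214810) = I*√214810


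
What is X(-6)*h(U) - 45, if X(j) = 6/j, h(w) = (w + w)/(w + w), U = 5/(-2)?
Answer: -46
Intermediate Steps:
U = -5/2 (U = 5*(-½) = -5/2 ≈ -2.5000)
h(w) = 1 (h(w) = (2*w)/((2*w)) = (2*w)*(1/(2*w)) = 1)
X(-6)*h(U) - 45 = (6/(-6))*1 - 45 = (6*(-⅙))*1 - 45 = -1*1 - 45 = -1 - 45 = -46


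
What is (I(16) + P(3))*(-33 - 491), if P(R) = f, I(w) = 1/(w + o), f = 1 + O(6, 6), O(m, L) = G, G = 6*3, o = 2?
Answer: -89866/9 ≈ -9985.1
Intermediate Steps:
G = 18
O(m, L) = 18
f = 19 (f = 1 + 18 = 19)
I(w) = 1/(2 + w) (I(w) = 1/(w + 2) = 1/(2 + w))
P(R) = 19
(I(16) + P(3))*(-33 - 491) = (1/(2 + 16) + 19)*(-33 - 491) = (1/18 + 19)*(-524) = (343/18)*(-524) = -89866/9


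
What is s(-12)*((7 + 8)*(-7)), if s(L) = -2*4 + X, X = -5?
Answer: 1365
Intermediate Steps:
s(L) = -13 (s(L) = -2*4 - 5 = -8 - 5 = -13)
s(-12)*((7 + 8)*(-7)) = -13*(7 + 8)*(-7) = -195*(-7) = -13*(-105) = 1365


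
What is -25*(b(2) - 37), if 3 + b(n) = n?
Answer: 950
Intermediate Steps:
b(n) = -3 + n
-25*(b(2) - 37) = -25*((-3 + 2) - 37) = -25*(-1 - 37) = -25*(-38) = 950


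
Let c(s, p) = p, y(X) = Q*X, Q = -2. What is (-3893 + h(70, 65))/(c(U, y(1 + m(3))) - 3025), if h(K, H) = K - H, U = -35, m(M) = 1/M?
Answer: 11664/9083 ≈ 1.2842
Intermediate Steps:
y(X) = -2*X
(-3893 + h(70, 65))/(c(U, y(1 + m(3))) - 3025) = (-3893 + (70 - 1*65))/(-2*(1 + 1/3) - 3025) = (-3893 + (70 - 65))/(-2*(1 + 1/3) - 3025) = (-3893 + 5)/(-2*4/3 - 3025) = -3888/(-8/3 - 3025) = -3888/(-9083/3) = -3888*(-3/9083) = 11664/9083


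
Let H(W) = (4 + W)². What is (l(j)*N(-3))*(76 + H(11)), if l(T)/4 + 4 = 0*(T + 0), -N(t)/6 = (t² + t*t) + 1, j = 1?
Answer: 549024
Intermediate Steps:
N(t) = -6 - 12*t² (N(t) = -6*((t² + t*t) + 1) = -6*((t² + t²) + 1) = -6*(2*t² + 1) = -6*(1 + 2*t²) = -6 - 12*t²)
l(T) = -16 (l(T) = -16 + 4*(0*(T + 0)) = -16 + 4*(0*T) = -16 + 4*0 = -16 + 0 = -16)
(l(j)*N(-3))*(76 + H(11)) = (-16*(-6 - 12*(-3)²))*(76 + (4 + 11)²) = (-16*(-6 - 12*9))*(76 + 15²) = (-16*(-6 - 108))*(76 + 225) = -16*(-114)*301 = 1824*301 = 549024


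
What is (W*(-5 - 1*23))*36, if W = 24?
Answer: -24192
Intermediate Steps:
(W*(-5 - 1*23))*36 = (24*(-5 - 1*23))*36 = (24*(-5 - 23))*36 = (24*(-28))*36 = -672*36 = -24192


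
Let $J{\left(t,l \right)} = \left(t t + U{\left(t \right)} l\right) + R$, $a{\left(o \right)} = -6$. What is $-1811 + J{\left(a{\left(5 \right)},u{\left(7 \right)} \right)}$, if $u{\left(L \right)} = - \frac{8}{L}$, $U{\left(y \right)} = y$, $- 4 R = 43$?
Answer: $- \frac{49809}{28} \approx -1778.9$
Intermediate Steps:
$R = - \frac{43}{4}$ ($R = \left(- \frac{1}{4}\right) 43 = - \frac{43}{4} \approx -10.75$)
$J{\left(t,l \right)} = - \frac{43}{4} + t^{2} + l t$ ($J{\left(t,l \right)} = \left(t t + t l\right) - \frac{43}{4} = \left(t^{2} + l t\right) - \frac{43}{4} = - \frac{43}{4} + t^{2} + l t$)
$-1811 + J{\left(a{\left(5 \right)},u{\left(7 \right)} \right)} = -1811 + \left(- \frac{43}{4} + \left(-6\right)^{2} + - \frac{8}{7} \left(-6\right)\right) = -1811 + \left(- \frac{43}{4} + 36 + \left(-8\right) \frac{1}{7} \left(-6\right)\right) = -1811 - - \frac{899}{28} = -1811 + \left(- \frac{43}{4} + 36 + \frac{48}{7}\right) = -1811 + \frac{899}{28} = - \frac{49809}{28}$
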